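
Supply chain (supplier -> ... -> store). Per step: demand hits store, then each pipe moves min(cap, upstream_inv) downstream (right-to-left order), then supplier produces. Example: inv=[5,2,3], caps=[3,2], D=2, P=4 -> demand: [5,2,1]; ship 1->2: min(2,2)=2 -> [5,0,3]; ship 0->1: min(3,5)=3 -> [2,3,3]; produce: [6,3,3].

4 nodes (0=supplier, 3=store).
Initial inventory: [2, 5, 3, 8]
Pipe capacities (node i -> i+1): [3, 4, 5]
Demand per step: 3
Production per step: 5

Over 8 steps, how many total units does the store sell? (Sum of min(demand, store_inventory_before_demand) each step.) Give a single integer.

Answer: 24

Derivation:
Step 1: sold=3 (running total=3) -> [5 3 4 8]
Step 2: sold=3 (running total=6) -> [7 3 3 9]
Step 3: sold=3 (running total=9) -> [9 3 3 9]
Step 4: sold=3 (running total=12) -> [11 3 3 9]
Step 5: sold=3 (running total=15) -> [13 3 3 9]
Step 6: sold=3 (running total=18) -> [15 3 3 9]
Step 7: sold=3 (running total=21) -> [17 3 3 9]
Step 8: sold=3 (running total=24) -> [19 3 3 9]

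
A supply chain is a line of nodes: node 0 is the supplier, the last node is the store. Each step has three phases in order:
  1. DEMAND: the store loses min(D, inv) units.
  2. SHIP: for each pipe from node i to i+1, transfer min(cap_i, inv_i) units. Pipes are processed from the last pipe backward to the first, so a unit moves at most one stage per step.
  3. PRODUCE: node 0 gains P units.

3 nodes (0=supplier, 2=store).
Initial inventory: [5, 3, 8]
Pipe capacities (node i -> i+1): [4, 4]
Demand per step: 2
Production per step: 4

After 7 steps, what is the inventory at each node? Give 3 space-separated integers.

Step 1: demand=2,sold=2 ship[1->2]=3 ship[0->1]=4 prod=4 -> inv=[5 4 9]
Step 2: demand=2,sold=2 ship[1->2]=4 ship[0->1]=4 prod=4 -> inv=[5 4 11]
Step 3: demand=2,sold=2 ship[1->2]=4 ship[0->1]=4 prod=4 -> inv=[5 4 13]
Step 4: demand=2,sold=2 ship[1->2]=4 ship[0->1]=4 prod=4 -> inv=[5 4 15]
Step 5: demand=2,sold=2 ship[1->2]=4 ship[0->1]=4 prod=4 -> inv=[5 4 17]
Step 6: demand=2,sold=2 ship[1->2]=4 ship[0->1]=4 prod=4 -> inv=[5 4 19]
Step 7: demand=2,sold=2 ship[1->2]=4 ship[0->1]=4 prod=4 -> inv=[5 4 21]

5 4 21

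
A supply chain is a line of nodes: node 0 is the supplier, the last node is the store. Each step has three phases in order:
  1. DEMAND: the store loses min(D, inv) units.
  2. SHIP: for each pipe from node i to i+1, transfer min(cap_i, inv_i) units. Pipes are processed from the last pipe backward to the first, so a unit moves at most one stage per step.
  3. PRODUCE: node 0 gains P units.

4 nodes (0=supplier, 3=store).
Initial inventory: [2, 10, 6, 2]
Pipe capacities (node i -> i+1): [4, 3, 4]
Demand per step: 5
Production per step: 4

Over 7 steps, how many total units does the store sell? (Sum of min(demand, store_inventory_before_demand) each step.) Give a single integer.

Step 1: sold=2 (running total=2) -> [4 9 5 4]
Step 2: sold=4 (running total=6) -> [4 10 4 4]
Step 3: sold=4 (running total=10) -> [4 11 3 4]
Step 4: sold=4 (running total=14) -> [4 12 3 3]
Step 5: sold=3 (running total=17) -> [4 13 3 3]
Step 6: sold=3 (running total=20) -> [4 14 3 3]
Step 7: sold=3 (running total=23) -> [4 15 3 3]

Answer: 23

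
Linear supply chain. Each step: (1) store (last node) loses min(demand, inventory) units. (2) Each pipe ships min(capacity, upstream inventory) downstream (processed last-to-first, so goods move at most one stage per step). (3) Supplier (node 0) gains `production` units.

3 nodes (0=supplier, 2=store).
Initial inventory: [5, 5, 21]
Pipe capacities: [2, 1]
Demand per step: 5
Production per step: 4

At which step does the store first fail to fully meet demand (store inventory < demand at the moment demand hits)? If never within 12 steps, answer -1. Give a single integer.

Step 1: demand=5,sold=5 ship[1->2]=1 ship[0->1]=2 prod=4 -> [7 6 17]
Step 2: demand=5,sold=5 ship[1->2]=1 ship[0->1]=2 prod=4 -> [9 7 13]
Step 3: demand=5,sold=5 ship[1->2]=1 ship[0->1]=2 prod=4 -> [11 8 9]
Step 4: demand=5,sold=5 ship[1->2]=1 ship[0->1]=2 prod=4 -> [13 9 5]
Step 5: demand=5,sold=5 ship[1->2]=1 ship[0->1]=2 prod=4 -> [15 10 1]
Step 6: demand=5,sold=1 ship[1->2]=1 ship[0->1]=2 prod=4 -> [17 11 1]
Step 7: demand=5,sold=1 ship[1->2]=1 ship[0->1]=2 prod=4 -> [19 12 1]
Step 8: demand=5,sold=1 ship[1->2]=1 ship[0->1]=2 prod=4 -> [21 13 1]
Step 9: demand=5,sold=1 ship[1->2]=1 ship[0->1]=2 prod=4 -> [23 14 1]
Step 10: demand=5,sold=1 ship[1->2]=1 ship[0->1]=2 prod=4 -> [25 15 1]
Step 11: demand=5,sold=1 ship[1->2]=1 ship[0->1]=2 prod=4 -> [27 16 1]
Step 12: demand=5,sold=1 ship[1->2]=1 ship[0->1]=2 prod=4 -> [29 17 1]
First stockout at step 6

6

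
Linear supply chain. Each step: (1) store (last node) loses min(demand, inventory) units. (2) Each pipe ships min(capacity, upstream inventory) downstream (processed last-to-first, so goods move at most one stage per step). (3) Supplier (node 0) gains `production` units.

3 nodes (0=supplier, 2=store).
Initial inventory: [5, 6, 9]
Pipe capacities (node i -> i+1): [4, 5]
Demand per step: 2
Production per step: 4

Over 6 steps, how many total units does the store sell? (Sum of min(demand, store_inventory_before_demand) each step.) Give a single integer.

Step 1: sold=2 (running total=2) -> [5 5 12]
Step 2: sold=2 (running total=4) -> [5 4 15]
Step 3: sold=2 (running total=6) -> [5 4 17]
Step 4: sold=2 (running total=8) -> [5 4 19]
Step 5: sold=2 (running total=10) -> [5 4 21]
Step 6: sold=2 (running total=12) -> [5 4 23]

Answer: 12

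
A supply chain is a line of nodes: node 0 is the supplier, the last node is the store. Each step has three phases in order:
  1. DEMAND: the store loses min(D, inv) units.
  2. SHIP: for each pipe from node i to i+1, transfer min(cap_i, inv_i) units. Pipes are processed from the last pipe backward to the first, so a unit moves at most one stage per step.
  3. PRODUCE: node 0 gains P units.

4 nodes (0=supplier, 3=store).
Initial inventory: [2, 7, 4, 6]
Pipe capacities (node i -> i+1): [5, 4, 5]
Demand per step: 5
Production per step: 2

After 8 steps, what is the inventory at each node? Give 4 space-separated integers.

Step 1: demand=5,sold=5 ship[2->3]=4 ship[1->2]=4 ship[0->1]=2 prod=2 -> inv=[2 5 4 5]
Step 2: demand=5,sold=5 ship[2->3]=4 ship[1->2]=4 ship[0->1]=2 prod=2 -> inv=[2 3 4 4]
Step 3: demand=5,sold=4 ship[2->3]=4 ship[1->2]=3 ship[0->1]=2 prod=2 -> inv=[2 2 3 4]
Step 4: demand=5,sold=4 ship[2->3]=3 ship[1->2]=2 ship[0->1]=2 prod=2 -> inv=[2 2 2 3]
Step 5: demand=5,sold=3 ship[2->3]=2 ship[1->2]=2 ship[0->1]=2 prod=2 -> inv=[2 2 2 2]
Step 6: demand=5,sold=2 ship[2->3]=2 ship[1->2]=2 ship[0->1]=2 prod=2 -> inv=[2 2 2 2]
Step 7: demand=5,sold=2 ship[2->3]=2 ship[1->2]=2 ship[0->1]=2 prod=2 -> inv=[2 2 2 2]
Step 8: demand=5,sold=2 ship[2->3]=2 ship[1->2]=2 ship[0->1]=2 prod=2 -> inv=[2 2 2 2]

2 2 2 2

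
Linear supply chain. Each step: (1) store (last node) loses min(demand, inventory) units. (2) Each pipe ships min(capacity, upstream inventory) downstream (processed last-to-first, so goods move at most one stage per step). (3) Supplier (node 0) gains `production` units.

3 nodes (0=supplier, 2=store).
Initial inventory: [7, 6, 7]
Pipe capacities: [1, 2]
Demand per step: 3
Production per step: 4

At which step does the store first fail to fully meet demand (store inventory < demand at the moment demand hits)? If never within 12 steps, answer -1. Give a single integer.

Step 1: demand=3,sold=3 ship[1->2]=2 ship[0->1]=1 prod=4 -> [10 5 6]
Step 2: demand=3,sold=3 ship[1->2]=2 ship[0->1]=1 prod=4 -> [13 4 5]
Step 3: demand=3,sold=3 ship[1->2]=2 ship[0->1]=1 prod=4 -> [16 3 4]
Step 4: demand=3,sold=3 ship[1->2]=2 ship[0->1]=1 prod=4 -> [19 2 3]
Step 5: demand=3,sold=3 ship[1->2]=2 ship[0->1]=1 prod=4 -> [22 1 2]
Step 6: demand=3,sold=2 ship[1->2]=1 ship[0->1]=1 prod=4 -> [25 1 1]
Step 7: demand=3,sold=1 ship[1->2]=1 ship[0->1]=1 prod=4 -> [28 1 1]
Step 8: demand=3,sold=1 ship[1->2]=1 ship[0->1]=1 prod=4 -> [31 1 1]
Step 9: demand=3,sold=1 ship[1->2]=1 ship[0->1]=1 prod=4 -> [34 1 1]
Step 10: demand=3,sold=1 ship[1->2]=1 ship[0->1]=1 prod=4 -> [37 1 1]
Step 11: demand=3,sold=1 ship[1->2]=1 ship[0->1]=1 prod=4 -> [40 1 1]
Step 12: demand=3,sold=1 ship[1->2]=1 ship[0->1]=1 prod=4 -> [43 1 1]
First stockout at step 6

6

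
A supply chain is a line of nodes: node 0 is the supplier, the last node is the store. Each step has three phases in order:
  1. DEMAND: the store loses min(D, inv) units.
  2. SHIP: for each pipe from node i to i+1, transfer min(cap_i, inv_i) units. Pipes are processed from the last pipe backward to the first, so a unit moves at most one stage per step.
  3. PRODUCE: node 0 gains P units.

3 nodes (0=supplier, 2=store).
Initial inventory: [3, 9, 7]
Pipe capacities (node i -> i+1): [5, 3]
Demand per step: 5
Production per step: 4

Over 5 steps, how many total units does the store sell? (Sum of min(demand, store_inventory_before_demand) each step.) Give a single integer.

Answer: 19

Derivation:
Step 1: sold=5 (running total=5) -> [4 9 5]
Step 2: sold=5 (running total=10) -> [4 10 3]
Step 3: sold=3 (running total=13) -> [4 11 3]
Step 4: sold=3 (running total=16) -> [4 12 3]
Step 5: sold=3 (running total=19) -> [4 13 3]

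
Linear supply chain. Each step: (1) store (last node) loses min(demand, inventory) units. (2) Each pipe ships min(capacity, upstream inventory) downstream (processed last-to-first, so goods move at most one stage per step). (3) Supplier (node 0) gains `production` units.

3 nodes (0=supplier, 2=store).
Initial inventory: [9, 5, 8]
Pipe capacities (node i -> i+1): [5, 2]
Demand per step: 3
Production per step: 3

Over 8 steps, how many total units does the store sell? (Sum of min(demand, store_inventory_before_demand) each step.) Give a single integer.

Answer: 22

Derivation:
Step 1: sold=3 (running total=3) -> [7 8 7]
Step 2: sold=3 (running total=6) -> [5 11 6]
Step 3: sold=3 (running total=9) -> [3 14 5]
Step 4: sold=3 (running total=12) -> [3 15 4]
Step 5: sold=3 (running total=15) -> [3 16 3]
Step 6: sold=3 (running total=18) -> [3 17 2]
Step 7: sold=2 (running total=20) -> [3 18 2]
Step 8: sold=2 (running total=22) -> [3 19 2]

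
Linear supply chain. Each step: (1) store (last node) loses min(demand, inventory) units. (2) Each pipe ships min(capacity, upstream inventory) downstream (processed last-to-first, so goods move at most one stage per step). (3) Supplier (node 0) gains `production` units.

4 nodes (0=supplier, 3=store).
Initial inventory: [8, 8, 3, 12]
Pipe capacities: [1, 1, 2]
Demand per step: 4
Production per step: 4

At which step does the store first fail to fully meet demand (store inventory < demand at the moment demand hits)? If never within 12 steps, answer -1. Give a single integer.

Step 1: demand=4,sold=4 ship[2->3]=2 ship[1->2]=1 ship[0->1]=1 prod=4 -> [11 8 2 10]
Step 2: demand=4,sold=4 ship[2->3]=2 ship[1->2]=1 ship[0->1]=1 prod=4 -> [14 8 1 8]
Step 3: demand=4,sold=4 ship[2->3]=1 ship[1->2]=1 ship[0->1]=1 prod=4 -> [17 8 1 5]
Step 4: demand=4,sold=4 ship[2->3]=1 ship[1->2]=1 ship[0->1]=1 prod=4 -> [20 8 1 2]
Step 5: demand=4,sold=2 ship[2->3]=1 ship[1->2]=1 ship[0->1]=1 prod=4 -> [23 8 1 1]
Step 6: demand=4,sold=1 ship[2->3]=1 ship[1->2]=1 ship[0->1]=1 prod=4 -> [26 8 1 1]
Step 7: demand=4,sold=1 ship[2->3]=1 ship[1->2]=1 ship[0->1]=1 prod=4 -> [29 8 1 1]
Step 8: demand=4,sold=1 ship[2->3]=1 ship[1->2]=1 ship[0->1]=1 prod=4 -> [32 8 1 1]
Step 9: demand=4,sold=1 ship[2->3]=1 ship[1->2]=1 ship[0->1]=1 prod=4 -> [35 8 1 1]
Step 10: demand=4,sold=1 ship[2->3]=1 ship[1->2]=1 ship[0->1]=1 prod=4 -> [38 8 1 1]
Step 11: demand=4,sold=1 ship[2->3]=1 ship[1->2]=1 ship[0->1]=1 prod=4 -> [41 8 1 1]
Step 12: demand=4,sold=1 ship[2->3]=1 ship[1->2]=1 ship[0->1]=1 prod=4 -> [44 8 1 1]
First stockout at step 5

5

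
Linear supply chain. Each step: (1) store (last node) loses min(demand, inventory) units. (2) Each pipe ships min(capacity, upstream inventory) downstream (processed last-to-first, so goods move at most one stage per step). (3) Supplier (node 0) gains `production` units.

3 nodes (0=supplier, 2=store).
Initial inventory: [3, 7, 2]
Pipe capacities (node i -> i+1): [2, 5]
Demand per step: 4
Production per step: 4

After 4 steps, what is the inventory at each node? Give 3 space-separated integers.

Step 1: demand=4,sold=2 ship[1->2]=5 ship[0->1]=2 prod=4 -> inv=[5 4 5]
Step 2: demand=4,sold=4 ship[1->2]=4 ship[0->1]=2 prod=4 -> inv=[7 2 5]
Step 3: demand=4,sold=4 ship[1->2]=2 ship[0->1]=2 prod=4 -> inv=[9 2 3]
Step 4: demand=4,sold=3 ship[1->2]=2 ship[0->1]=2 prod=4 -> inv=[11 2 2]

11 2 2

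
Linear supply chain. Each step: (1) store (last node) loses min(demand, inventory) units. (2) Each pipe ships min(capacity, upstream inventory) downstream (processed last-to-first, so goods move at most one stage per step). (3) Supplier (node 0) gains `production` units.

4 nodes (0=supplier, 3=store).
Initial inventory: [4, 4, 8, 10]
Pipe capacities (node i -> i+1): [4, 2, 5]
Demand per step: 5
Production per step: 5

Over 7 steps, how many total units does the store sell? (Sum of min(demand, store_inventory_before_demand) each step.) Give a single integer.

Step 1: sold=5 (running total=5) -> [5 6 5 10]
Step 2: sold=5 (running total=10) -> [6 8 2 10]
Step 3: sold=5 (running total=15) -> [7 10 2 7]
Step 4: sold=5 (running total=20) -> [8 12 2 4]
Step 5: sold=4 (running total=24) -> [9 14 2 2]
Step 6: sold=2 (running total=26) -> [10 16 2 2]
Step 7: sold=2 (running total=28) -> [11 18 2 2]

Answer: 28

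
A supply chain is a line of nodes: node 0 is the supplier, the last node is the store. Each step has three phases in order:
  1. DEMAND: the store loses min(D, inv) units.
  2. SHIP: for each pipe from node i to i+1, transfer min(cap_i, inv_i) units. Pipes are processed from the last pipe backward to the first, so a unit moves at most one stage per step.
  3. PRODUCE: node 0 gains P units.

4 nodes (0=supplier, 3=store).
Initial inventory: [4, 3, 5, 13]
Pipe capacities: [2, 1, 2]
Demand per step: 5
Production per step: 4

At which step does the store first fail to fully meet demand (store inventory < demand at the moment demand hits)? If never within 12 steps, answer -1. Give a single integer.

Step 1: demand=5,sold=5 ship[2->3]=2 ship[1->2]=1 ship[0->1]=2 prod=4 -> [6 4 4 10]
Step 2: demand=5,sold=5 ship[2->3]=2 ship[1->2]=1 ship[0->1]=2 prod=4 -> [8 5 3 7]
Step 3: demand=5,sold=5 ship[2->3]=2 ship[1->2]=1 ship[0->1]=2 prod=4 -> [10 6 2 4]
Step 4: demand=5,sold=4 ship[2->3]=2 ship[1->2]=1 ship[0->1]=2 prod=4 -> [12 7 1 2]
Step 5: demand=5,sold=2 ship[2->3]=1 ship[1->2]=1 ship[0->1]=2 prod=4 -> [14 8 1 1]
Step 6: demand=5,sold=1 ship[2->3]=1 ship[1->2]=1 ship[0->1]=2 prod=4 -> [16 9 1 1]
Step 7: demand=5,sold=1 ship[2->3]=1 ship[1->2]=1 ship[0->1]=2 prod=4 -> [18 10 1 1]
Step 8: demand=5,sold=1 ship[2->3]=1 ship[1->2]=1 ship[0->1]=2 prod=4 -> [20 11 1 1]
Step 9: demand=5,sold=1 ship[2->3]=1 ship[1->2]=1 ship[0->1]=2 prod=4 -> [22 12 1 1]
Step 10: demand=5,sold=1 ship[2->3]=1 ship[1->2]=1 ship[0->1]=2 prod=4 -> [24 13 1 1]
Step 11: demand=5,sold=1 ship[2->3]=1 ship[1->2]=1 ship[0->1]=2 prod=4 -> [26 14 1 1]
Step 12: demand=5,sold=1 ship[2->3]=1 ship[1->2]=1 ship[0->1]=2 prod=4 -> [28 15 1 1]
First stockout at step 4

4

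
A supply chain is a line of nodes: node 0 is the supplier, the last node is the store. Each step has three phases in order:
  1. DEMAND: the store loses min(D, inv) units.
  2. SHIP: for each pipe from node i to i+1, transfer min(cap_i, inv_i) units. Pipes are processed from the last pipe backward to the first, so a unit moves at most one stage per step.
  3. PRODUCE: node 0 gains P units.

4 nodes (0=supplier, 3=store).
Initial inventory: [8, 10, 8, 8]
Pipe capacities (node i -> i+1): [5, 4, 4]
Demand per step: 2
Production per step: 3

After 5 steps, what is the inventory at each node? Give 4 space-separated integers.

Step 1: demand=2,sold=2 ship[2->3]=4 ship[1->2]=4 ship[0->1]=5 prod=3 -> inv=[6 11 8 10]
Step 2: demand=2,sold=2 ship[2->3]=4 ship[1->2]=4 ship[0->1]=5 prod=3 -> inv=[4 12 8 12]
Step 3: demand=2,sold=2 ship[2->3]=4 ship[1->2]=4 ship[0->1]=4 prod=3 -> inv=[3 12 8 14]
Step 4: demand=2,sold=2 ship[2->3]=4 ship[1->2]=4 ship[0->1]=3 prod=3 -> inv=[3 11 8 16]
Step 5: demand=2,sold=2 ship[2->3]=4 ship[1->2]=4 ship[0->1]=3 prod=3 -> inv=[3 10 8 18]

3 10 8 18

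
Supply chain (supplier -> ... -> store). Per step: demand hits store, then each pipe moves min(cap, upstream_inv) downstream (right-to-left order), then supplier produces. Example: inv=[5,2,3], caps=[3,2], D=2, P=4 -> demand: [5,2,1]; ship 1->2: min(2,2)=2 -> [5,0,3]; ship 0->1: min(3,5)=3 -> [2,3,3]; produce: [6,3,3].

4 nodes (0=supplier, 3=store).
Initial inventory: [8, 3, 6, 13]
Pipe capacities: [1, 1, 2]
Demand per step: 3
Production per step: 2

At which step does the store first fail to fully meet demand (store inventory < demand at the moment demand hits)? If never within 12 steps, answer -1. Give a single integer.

Step 1: demand=3,sold=3 ship[2->3]=2 ship[1->2]=1 ship[0->1]=1 prod=2 -> [9 3 5 12]
Step 2: demand=3,sold=3 ship[2->3]=2 ship[1->2]=1 ship[0->1]=1 prod=2 -> [10 3 4 11]
Step 3: demand=3,sold=3 ship[2->3]=2 ship[1->2]=1 ship[0->1]=1 prod=2 -> [11 3 3 10]
Step 4: demand=3,sold=3 ship[2->3]=2 ship[1->2]=1 ship[0->1]=1 prod=2 -> [12 3 2 9]
Step 5: demand=3,sold=3 ship[2->3]=2 ship[1->2]=1 ship[0->1]=1 prod=2 -> [13 3 1 8]
Step 6: demand=3,sold=3 ship[2->3]=1 ship[1->2]=1 ship[0->1]=1 prod=2 -> [14 3 1 6]
Step 7: demand=3,sold=3 ship[2->3]=1 ship[1->2]=1 ship[0->1]=1 prod=2 -> [15 3 1 4]
Step 8: demand=3,sold=3 ship[2->3]=1 ship[1->2]=1 ship[0->1]=1 prod=2 -> [16 3 1 2]
Step 9: demand=3,sold=2 ship[2->3]=1 ship[1->2]=1 ship[0->1]=1 prod=2 -> [17 3 1 1]
Step 10: demand=3,sold=1 ship[2->3]=1 ship[1->2]=1 ship[0->1]=1 prod=2 -> [18 3 1 1]
Step 11: demand=3,sold=1 ship[2->3]=1 ship[1->2]=1 ship[0->1]=1 prod=2 -> [19 3 1 1]
Step 12: demand=3,sold=1 ship[2->3]=1 ship[1->2]=1 ship[0->1]=1 prod=2 -> [20 3 1 1]
First stockout at step 9

9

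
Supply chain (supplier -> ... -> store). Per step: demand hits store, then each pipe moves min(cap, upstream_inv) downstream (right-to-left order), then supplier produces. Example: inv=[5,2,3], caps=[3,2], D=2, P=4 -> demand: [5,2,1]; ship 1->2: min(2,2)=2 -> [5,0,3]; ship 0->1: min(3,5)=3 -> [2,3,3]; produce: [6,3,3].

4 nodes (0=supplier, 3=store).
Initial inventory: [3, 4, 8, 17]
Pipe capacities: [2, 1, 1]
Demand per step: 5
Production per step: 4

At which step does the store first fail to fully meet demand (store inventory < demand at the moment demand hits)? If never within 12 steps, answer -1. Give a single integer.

Step 1: demand=5,sold=5 ship[2->3]=1 ship[1->2]=1 ship[0->1]=2 prod=4 -> [5 5 8 13]
Step 2: demand=5,sold=5 ship[2->3]=1 ship[1->2]=1 ship[0->1]=2 prod=4 -> [7 6 8 9]
Step 3: demand=5,sold=5 ship[2->3]=1 ship[1->2]=1 ship[0->1]=2 prod=4 -> [9 7 8 5]
Step 4: demand=5,sold=5 ship[2->3]=1 ship[1->2]=1 ship[0->1]=2 prod=4 -> [11 8 8 1]
Step 5: demand=5,sold=1 ship[2->3]=1 ship[1->2]=1 ship[0->1]=2 prod=4 -> [13 9 8 1]
Step 6: demand=5,sold=1 ship[2->3]=1 ship[1->2]=1 ship[0->1]=2 prod=4 -> [15 10 8 1]
Step 7: demand=5,sold=1 ship[2->3]=1 ship[1->2]=1 ship[0->1]=2 prod=4 -> [17 11 8 1]
Step 8: demand=5,sold=1 ship[2->3]=1 ship[1->2]=1 ship[0->1]=2 prod=4 -> [19 12 8 1]
Step 9: demand=5,sold=1 ship[2->3]=1 ship[1->2]=1 ship[0->1]=2 prod=4 -> [21 13 8 1]
Step 10: demand=5,sold=1 ship[2->3]=1 ship[1->2]=1 ship[0->1]=2 prod=4 -> [23 14 8 1]
Step 11: demand=5,sold=1 ship[2->3]=1 ship[1->2]=1 ship[0->1]=2 prod=4 -> [25 15 8 1]
Step 12: demand=5,sold=1 ship[2->3]=1 ship[1->2]=1 ship[0->1]=2 prod=4 -> [27 16 8 1]
First stockout at step 5

5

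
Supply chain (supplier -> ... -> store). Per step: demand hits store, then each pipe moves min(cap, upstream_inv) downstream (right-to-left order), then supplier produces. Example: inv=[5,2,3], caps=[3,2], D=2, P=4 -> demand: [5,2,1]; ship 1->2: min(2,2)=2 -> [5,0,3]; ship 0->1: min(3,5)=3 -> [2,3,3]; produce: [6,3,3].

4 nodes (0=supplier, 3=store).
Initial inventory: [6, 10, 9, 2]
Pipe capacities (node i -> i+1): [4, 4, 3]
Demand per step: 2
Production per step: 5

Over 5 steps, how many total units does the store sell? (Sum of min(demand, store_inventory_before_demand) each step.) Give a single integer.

Answer: 10

Derivation:
Step 1: sold=2 (running total=2) -> [7 10 10 3]
Step 2: sold=2 (running total=4) -> [8 10 11 4]
Step 3: sold=2 (running total=6) -> [9 10 12 5]
Step 4: sold=2 (running total=8) -> [10 10 13 6]
Step 5: sold=2 (running total=10) -> [11 10 14 7]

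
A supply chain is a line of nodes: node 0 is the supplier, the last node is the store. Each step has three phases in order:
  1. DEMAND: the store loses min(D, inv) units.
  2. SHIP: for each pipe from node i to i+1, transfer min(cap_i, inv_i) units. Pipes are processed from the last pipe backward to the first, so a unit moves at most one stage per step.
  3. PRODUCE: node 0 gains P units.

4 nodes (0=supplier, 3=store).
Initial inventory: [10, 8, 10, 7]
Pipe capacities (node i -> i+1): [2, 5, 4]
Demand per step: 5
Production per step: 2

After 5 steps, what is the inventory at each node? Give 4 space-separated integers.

Step 1: demand=5,sold=5 ship[2->3]=4 ship[1->2]=5 ship[0->1]=2 prod=2 -> inv=[10 5 11 6]
Step 2: demand=5,sold=5 ship[2->3]=4 ship[1->2]=5 ship[0->1]=2 prod=2 -> inv=[10 2 12 5]
Step 3: demand=5,sold=5 ship[2->3]=4 ship[1->2]=2 ship[0->1]=2 prod=2 -> inv=[10 2 10 4]
Step 4: demand=5,sold=4 ship[2->3]=4 ship[1->2]=2 ship[0->1]=2 prod=2 -> inv=[10 2 8 4]
Step 5: demand=5,sold=4 ship[2->3]=4 ship[1->2]=2 ship[0->1]=2 prod=2 -> inv=[10 2 6 4]

10 2 6 4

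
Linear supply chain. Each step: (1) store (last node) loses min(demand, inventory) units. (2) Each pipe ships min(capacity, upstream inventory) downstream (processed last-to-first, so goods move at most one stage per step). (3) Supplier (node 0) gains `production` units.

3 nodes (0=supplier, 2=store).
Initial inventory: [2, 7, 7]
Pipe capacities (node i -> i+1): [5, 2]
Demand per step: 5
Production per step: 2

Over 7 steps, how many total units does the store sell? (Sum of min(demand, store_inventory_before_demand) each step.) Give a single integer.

Answer: 19

Derivation:
Step 1: sold=5 (running total=5) -> [2 7 4]
Step 2: sold=4 (running total=9) -> [2 7 2]
Step 3: sold=2 (running total=11) -> [2 7 2]
Step 4: sold=2 (running total=13) -> [2 7 2]
Step 5: sold=2 (running total=15) -> [2 7 2]
Step 6: sold=2 (running total=17) -> [2 7 2]
Step 7: sold=2 (running total=19) -> [2 7 2]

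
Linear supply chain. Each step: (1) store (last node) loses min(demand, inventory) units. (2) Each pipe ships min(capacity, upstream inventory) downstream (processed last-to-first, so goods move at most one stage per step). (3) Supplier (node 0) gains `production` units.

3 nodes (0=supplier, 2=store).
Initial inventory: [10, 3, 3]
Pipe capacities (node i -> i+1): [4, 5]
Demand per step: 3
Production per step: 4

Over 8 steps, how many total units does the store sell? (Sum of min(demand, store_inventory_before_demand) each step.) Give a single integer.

Step 1: sold=3 (running total=3) -> [10 4 3]
Step 2: sold=3 (running total=6) -> [10 4 4]
Step 3: sold=3 (running total=9) -> [10 4 5]
Step 4: sold=3 (running total=12) -> [10 4 6]
Step 5: sold=3 (running total=15) -> [10 4 7]
Step 6: sold=3 (running total=18) -> [10 4 8]
Step 7: sold=3 (running total=21) -> [10 4 9]
Step 8: sold=3 (running total=24) -> [10 4 10]

Answer: 24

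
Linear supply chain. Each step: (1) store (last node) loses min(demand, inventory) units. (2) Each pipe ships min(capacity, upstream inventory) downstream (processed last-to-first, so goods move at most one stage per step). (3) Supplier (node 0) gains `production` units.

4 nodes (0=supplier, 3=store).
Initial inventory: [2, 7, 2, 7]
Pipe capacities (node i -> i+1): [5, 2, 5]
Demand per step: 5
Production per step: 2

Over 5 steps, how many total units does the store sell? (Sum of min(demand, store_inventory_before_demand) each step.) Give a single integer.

Answer: 15

Derivation:
Step 1: sold=5 (running total=5) -> [2 7 2 4]
Step 2: sold=4 (running total=9) -> [2 7 2 2]
Step 3: sold=2 (running total=11) -> [2 7 2 2]
Step 4: sold=2 (running total=13) -> [2 7 2 2]
Step 5: sold=2 (running total=15) -> [2 7 2 2]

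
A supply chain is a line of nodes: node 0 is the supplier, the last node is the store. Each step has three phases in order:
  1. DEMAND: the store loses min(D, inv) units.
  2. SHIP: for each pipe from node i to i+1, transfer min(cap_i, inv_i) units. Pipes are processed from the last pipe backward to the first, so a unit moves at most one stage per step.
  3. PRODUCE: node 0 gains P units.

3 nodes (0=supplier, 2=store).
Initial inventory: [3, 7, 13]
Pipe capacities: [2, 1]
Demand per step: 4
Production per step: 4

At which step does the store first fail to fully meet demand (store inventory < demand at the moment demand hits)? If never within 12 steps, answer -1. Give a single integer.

Step 1: demand=4,sold=4 ship[1->2]=1 ship[0->1]=2 prod=4 -> [5 8 10]
Step 2: demand=4,sold=4 ship[1->2]=1 ship[0->1]=2 prod=4 -> [7 9 7]
Step 3: demand=4,sold=4 ship[1->2]=1 ship[0->1]=2 prod=4 -> [9 10 4]
Step 4: demand=4,sold=4 ship[1->2]=1 ship[0->1]=2 prod=4 -> [11 11 1]
Step 5: demand=4,sold=1 ship[1->2]=1 ship[0->1]=2 prod=4 -> [13 12 1]
Step 6: demand=4,sold=1 ship[1->2]=1 ship[0->1]=2 prod=4 -> [15 13 1]
Step 7: demand=4,sold=1 ship[1->2]=1 ship[0->1]=2 prod=4 -> [17 14 1]
Step 8: demand=4,sold=1 ship[1->2]=1 ship[0->1]=2 prod=4 -> [19 15 1]
Step 9: demand=4,sold=1 ship[1->2]=1 ship[0->1]=2 prod=4 -> [21 16 1]
Step 10: demand=4,sold=1 ship[1->2]=1 ship[0->1]=2 prod=4 -> [23 17 1]
Step 11: demand=4,sold=1 ship[1->2]=1 ship[0->1]=2 prod=4 -> [25 18 1]
Step 12: demand=4,sold=1 ship[1->2]=1 ship[0->1]=2 prod=4 -> [27 19 1]
First stockout at step 5

5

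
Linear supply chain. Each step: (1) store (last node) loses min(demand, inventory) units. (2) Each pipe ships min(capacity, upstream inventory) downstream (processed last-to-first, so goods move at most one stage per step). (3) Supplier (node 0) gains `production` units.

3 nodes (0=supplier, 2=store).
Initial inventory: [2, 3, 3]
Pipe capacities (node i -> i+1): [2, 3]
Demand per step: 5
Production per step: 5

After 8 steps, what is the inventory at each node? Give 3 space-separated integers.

Step 1: demand=5,sold=3 ship[1->2]=3 ship[0->1]=2 prod=5 -> inv=[5 2 3]
Step 2: demand=5,sold=3 ship[1->2]=2 ship[0->1]=2 prod=5 -> inv=[8 2 2]
Step 3: demand=5,sold=2 ship[1->2]=2 ship[0->1]=2 prod=5 -> inv=[11 2 2]
Step 4: demand=5,sold=2 ship[1->2]=2 ship[0->1]=2 prod=5 -> inv=[14 2 2]
Step 5: demand=5,sold=2 ship[1->2]=2 ship[0->1]=2 prod=5 -> inv=[17 2 2]
Step 6: demand=5,sold=2 ship[1->2]=2 ship[0->1]=2 prod=5 -> inv=[20 2 2]
Step 7: demand=5,sold=2 ship[1->2]=2 ship[0->1]=2 prod=5 -> inv=[23 2 2]
Step 8: demand=5,sold=2 ship[1->2]=2 ship[0->1]=2 prod=5 -> inv=[26 2 2]

26 2 2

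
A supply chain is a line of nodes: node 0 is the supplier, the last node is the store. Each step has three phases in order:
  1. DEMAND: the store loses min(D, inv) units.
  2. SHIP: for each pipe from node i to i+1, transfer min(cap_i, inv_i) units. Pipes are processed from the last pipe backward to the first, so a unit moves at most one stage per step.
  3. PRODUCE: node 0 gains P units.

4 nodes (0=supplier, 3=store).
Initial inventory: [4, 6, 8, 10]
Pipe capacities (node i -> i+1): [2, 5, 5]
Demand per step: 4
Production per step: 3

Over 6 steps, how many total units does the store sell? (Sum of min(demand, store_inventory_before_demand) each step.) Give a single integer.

Step 1: sold=4 (running total=4) -> [5 3 8 11]
Step 2: sold=4 (running total=8) -> [6 2 6 12]
Step 3: sold=4 (running total=12) -> [7 2 3 13]
Step 4: sold=4 (running total=16) -> [8 2 2 12]
Step 5: sold=4 (running total=20) -> [9 2 2 10]
Step 6: sold=4 (running total=24) -> [10 2 2 8]

Answer: 24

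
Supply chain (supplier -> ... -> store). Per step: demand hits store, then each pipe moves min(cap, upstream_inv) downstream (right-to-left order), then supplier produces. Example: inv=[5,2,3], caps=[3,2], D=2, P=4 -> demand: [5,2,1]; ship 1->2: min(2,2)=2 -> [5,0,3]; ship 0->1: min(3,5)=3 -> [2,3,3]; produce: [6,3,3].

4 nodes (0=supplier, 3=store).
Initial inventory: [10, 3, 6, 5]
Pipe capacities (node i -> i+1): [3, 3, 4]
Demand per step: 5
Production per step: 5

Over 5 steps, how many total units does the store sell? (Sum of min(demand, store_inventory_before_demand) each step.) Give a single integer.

Answer: 20

Derivation:
Step 1: sold=5 (running total=5) -> [12 3 5 4]
Step 2: sold=4 (running total=9) -> [14 3 4 4]
Step 3: sold=4 (running total=13) -> [16 3 3 4]
Step 4: sold=4 (running total=17) -> [18 3 3 3]
Step 5: sold=3 (running total=20) -> [20 3 3 3]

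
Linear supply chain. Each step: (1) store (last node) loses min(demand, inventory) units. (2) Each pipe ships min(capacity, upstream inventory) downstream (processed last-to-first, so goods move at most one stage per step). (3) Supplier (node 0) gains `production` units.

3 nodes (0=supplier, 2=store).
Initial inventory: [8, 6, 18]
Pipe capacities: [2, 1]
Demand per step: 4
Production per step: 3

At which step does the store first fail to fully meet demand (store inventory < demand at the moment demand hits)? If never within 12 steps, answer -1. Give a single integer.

Step 1: demand=4,sold=4 ship[1->2]=1 ship[0->1]=2 prod=3 -> [9 7 15]
Step 2: demand=4,sold=4 ship[1->2]=1 ship[0->1]=2 prod=3 -> [10 8 12]
Step 3: demand=4,sold=4 ship[1->2]=1 ship[0->1]=2 prod=3 -> [11 9 9]
Step 4: demand=4,sold=4 ship[1->2]=1 ship[0->1]=2 prod=3 -> [12 10 6]
Step 5: demand=4,sold=4 ship[1->2]=1 ship[0->1]=2 prod=3 -> [13 11 3]
Step 6: demand=4,sold=3 ship[1->2]=1 ship[0->1]=2 prod=3 -> [14 12 1]
Step 7: demand=4,sold=1 ship[1->2]=1 ship[0->1]=2 prod=3 -> [15 13 1]
Step 8: demand=4,sold=1 ship[1->2]=1 ship[0->1]=2 prod=3 -> [16 14 1]
Step 9: demand=4,sold=1 ship[1->2]=1 ship[0->1]=2 prod=3 -> [17 15 1]
Step 10: demand=4,sold=1 ship[1->2]=1 ship[0->1]=2 prod=3 -> [18 16 1]
Step 11: demand=4,sold=1 ship[1->2]=1 ship[0->1]=2 prod=3 -> [19 17 1]
Step 12: demand=4,sold=1 ship[1->2]=1 ship[0->1]=2 prod=3 -> [20 18 1]
First stockout at step 6

6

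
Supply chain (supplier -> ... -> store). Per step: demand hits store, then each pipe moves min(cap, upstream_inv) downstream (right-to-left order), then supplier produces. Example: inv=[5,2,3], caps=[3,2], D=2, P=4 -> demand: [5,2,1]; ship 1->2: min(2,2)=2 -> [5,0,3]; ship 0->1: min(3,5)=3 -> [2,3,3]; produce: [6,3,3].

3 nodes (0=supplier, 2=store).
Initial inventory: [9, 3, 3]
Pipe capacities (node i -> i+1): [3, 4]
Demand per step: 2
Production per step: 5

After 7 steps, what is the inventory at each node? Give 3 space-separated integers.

Step 1: demand=2,sold=2 ship[1->2]=3 ship[0->1]=3 prod=5 -> inv=[11 3 4]
Step 2: demand=2,sold=2 ship[1->2]=3 ship[0->1]=3 prod=5 -> inv=[13 3 5]
Step 3: demand=2,sold=2 ship[1->2]=3 ship[0->1]=3 prod=5 -> inv=[15 3 6]
Step 4: demand=2,sold=2 ship[1->2]=3 ship[0->1]=3 prod=5 -> inv=[17 3 7]
Step 5: demand=2,sold=2 ship[1->2]=3 ship[0->1]=3 prod=5 -> inv=[19 3 8]
Step 6: demand=2,sold=2 ship[1->2]=3 ship[0->1]=3 prod=5 -> inv=[21 3 9]
Step 7: demand=2,sold=2 ship[1->2]=3 ship[0->1]=3 prod=5 -> inv=[23 3 10]

23 3 10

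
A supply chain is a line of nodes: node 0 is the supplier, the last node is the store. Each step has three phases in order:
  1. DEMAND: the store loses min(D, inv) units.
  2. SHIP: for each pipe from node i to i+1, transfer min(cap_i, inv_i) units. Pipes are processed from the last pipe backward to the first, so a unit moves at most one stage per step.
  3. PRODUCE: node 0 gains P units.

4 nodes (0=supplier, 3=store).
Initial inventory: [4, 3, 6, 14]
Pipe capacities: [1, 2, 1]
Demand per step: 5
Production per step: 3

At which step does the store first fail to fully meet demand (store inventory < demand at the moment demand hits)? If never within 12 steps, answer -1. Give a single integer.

Step 1: demand=5,sold=5 ship[2->3]=1 ship[1->2]=2 ship[0->1]=1 prod=3 -> [6 2 7 10]
Step 2: demand=5,sold=5 ship[2->3]=1 ship[1->2]=2 ship[0->1]=1 prod=3 -> [8 1 8 6]
Step 3: demand=5,sold=5 ship[2->3]=1 ship[1->2]=1 ship[0->1]=1 prod=3 -> [10 1 8 2]
Step 4: demand=5,sold=2 ship[2->3]=1 ship[1->2]=1 ship[0->1]=1 prod=3 -> [12 1 8 1]
Step 5: demand=5,sold=1 ship[2->3]=1 ship[1->2]=1 ship[0->1]=1 prod=3 -> [14 1 8 1]
Step 6: demand=5,sold=1 ship[2->3]=1 ship[1->2]=1 ship[0->1]=1 prod=3 -> [16 1 8 1]
Step 7: demand=5,sold=1 ship[2->3]=1 ship[1->2]=1 ship[0->1]=1 prod=3 -> [18 1 8 1]
Step 8: demand=5,sold=1 ship[2->3]=1 ship[1->2]=1 ship[0->1]=1 prod=3 -> [20 1 8 1]
Step 9: demand=5,sold=1 ship[2->3]=1 ship[1->2]=1 ship[0->1]=1 prod=3 -> [22 1 8 1]
Step 10: demand=5,sold=1 ship[2->3]=1 ship[1->2]=1 ship[0->1]=1 prod=3 -> [24 1 8 1]
Step 11: demand=5,sold=1 ship[2->3]=1 ship[1->2]=1 ship[0->1]=1 prod=3 -> [26 1 8 1]
Step 12: demand=5,sold=1 ship[2->3]=1 ship[1->2]=1 ship[0->1]=1 prod=3 -> [28 1 8 1]
First stockout at step 4

4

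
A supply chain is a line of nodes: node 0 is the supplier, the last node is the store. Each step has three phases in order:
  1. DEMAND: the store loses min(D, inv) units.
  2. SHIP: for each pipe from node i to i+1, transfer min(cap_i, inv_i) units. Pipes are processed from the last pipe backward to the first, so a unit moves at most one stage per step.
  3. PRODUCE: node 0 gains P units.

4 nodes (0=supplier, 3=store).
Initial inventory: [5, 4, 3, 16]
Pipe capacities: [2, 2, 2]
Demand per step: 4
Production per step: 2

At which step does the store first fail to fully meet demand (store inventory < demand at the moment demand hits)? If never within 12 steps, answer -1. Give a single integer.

Step 1: demand=4,sold=4 ship[2->3]=2 ship[1->2]=2 ship[0->1]=2 prod=2 -> [5 4 3 14]
Step 2: demand=4,sold=4 ship[2->3]=2 ship[1->2]=2 ship[0->1]=2 prod=2 -> [5 4 3 12]
Step 3: demand=4,sold=4 ship[2->3]=2 ship[1->2]=2 ship[0->1]=2 prod=2 -> [5 4 3 10]
Step 4: demand=4,sold=4 ship[2->3]=2 ship[1->2]=2 ship[0->1]=2 prod=2 -> [5 4 3 8]
Step 5: demand=4,sold=4 ship[2->3]=2 ship[1->2]=2 ship[0->1]=2 prod=2 -> [5 4 3 6]
Step 6: demand=4,sold=4 ship[2->3]=2 ship[1->2]=2 ship[0->1]=2 prod=2 -> [5 4 3 4]
Step 7: demand=4,sold=4 ship[2->3]=2 ship[1->2]=2 ship[0->1]=2 prod=2 -> [5 4 3 2]
Step 8: demand=4,sold=2 ship[2->3]=2 ship[1->2]=2 ship[0->1]=2 prod=2 -> [5 4 3 2]
Step 9: demand=4,sold=2 ship[2->3]=2 ship[1->2]=2 ship[0->1]=2 prod=2 -> [5 4 3 2]
Step 10: demand=4,sold=2 ship[2->3]=2 ship[1->2]=2 ship[0->1]=2 prod=2 -> [5 4 3 2]
Step 11: demand=4,sold=2 ship[2->3]=2 ship[1->2]=2 ship[0->1]=2 prod=2 -> [5 4 3 2]
Step 12: demand=4,sold=2 ship[2->3]=2 ship[1->2]=2 ship[0->1]=2 prod=2 -> [5 4 3 2]
First stockout at step 8

8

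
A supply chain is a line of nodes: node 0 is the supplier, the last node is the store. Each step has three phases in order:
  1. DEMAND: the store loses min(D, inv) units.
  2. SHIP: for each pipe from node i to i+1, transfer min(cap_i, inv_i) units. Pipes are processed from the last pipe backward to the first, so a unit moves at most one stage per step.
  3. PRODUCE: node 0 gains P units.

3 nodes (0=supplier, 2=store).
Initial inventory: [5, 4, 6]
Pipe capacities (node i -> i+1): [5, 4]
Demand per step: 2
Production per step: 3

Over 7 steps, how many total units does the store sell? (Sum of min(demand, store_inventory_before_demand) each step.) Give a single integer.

Step 1: sold=2 (running total=2) -> [3 5 8]
Step 2: sold=2 (running total=4) -> [3 4 10]
Step 3: sold=2 (running total=6) -> [3 3 12]
Step 4: sold=2 (running total=8) -> [3 3 13]
Step 5: sold=2 (running total=10) -> [3 3 14]
Step 6: sold=2 (running total=12) -> [3 3 15]
Step 7: sold=2 (running total=14) -> [3 3 16]

Answer: 14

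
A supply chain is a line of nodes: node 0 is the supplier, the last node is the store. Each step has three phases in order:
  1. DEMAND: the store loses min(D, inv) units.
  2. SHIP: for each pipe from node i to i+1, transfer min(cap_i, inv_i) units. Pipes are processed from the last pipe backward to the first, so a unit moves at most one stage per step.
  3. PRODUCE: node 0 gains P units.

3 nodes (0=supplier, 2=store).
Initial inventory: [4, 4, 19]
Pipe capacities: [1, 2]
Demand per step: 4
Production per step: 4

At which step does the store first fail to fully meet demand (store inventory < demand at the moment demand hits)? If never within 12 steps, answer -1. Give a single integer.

Step 1: demand=4,sold=4 ship[1->2]=2 ship[0->1]=1 prod=4 -> [7 3 17]
Step 2: demand=4,sold=4 ship[1->2]=2 ship[0->1]=1 prod=4 -> [10 2 15]
Step 3: demand=4,sold=4 ship[1->2]=2 ship[0->1]=1 prod=4 -> [13 1 13]
Step 4: demand=4,sold=4 ship[1->2]=1 ship[0->1]=1 prod=4 -> [16 1 10]
Step 5: demand=4,sold=4 ship[1->2]=1 ship[0->1]=1 prod=4 -> [19 1 7]
Step 6: demand=4,sold=4 ship[1->2]=1 ship[0->1]=1 prod=4 -> [22 1 4]
Step 7: demand=4,sold=4 ship[1->2]=1 ship[0->1]=1 prod=4 -> [25 1 1]
Step 8: demand=4,sold=1 ship[1->2]=1 ship[0->1]=1 prod=4 -> [28 1 1]
Step 9: demand=4,sold=1 ship[1->2]=1 ship[0->1]=1 prod=4 -> [31 1 1]
Step 10: demand=4,sold=1 ship[1->2]=1 ship[0->1]=1 prod=4 -> [34 1 1]
Step 11: demand=4,sold=1 ship[1->2]=1 ship[0->1]=1 prod=4 -> [37 1 1]
Step 12: demand=4,sold=1 ship[1->2]=1 ship[0->1]=1 prod=4 -> [40 1 1]
First stockout at step 8

8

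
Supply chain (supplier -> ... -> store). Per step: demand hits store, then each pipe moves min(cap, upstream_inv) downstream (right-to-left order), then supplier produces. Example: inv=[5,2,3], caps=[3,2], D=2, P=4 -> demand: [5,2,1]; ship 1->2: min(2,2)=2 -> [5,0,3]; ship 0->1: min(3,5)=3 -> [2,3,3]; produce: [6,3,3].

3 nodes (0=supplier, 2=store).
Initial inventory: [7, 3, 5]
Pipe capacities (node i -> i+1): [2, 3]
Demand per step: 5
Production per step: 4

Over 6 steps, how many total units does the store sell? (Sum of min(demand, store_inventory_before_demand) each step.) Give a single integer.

Step 1: sold=5 (running total=5) -> [9 2 3]
Step 2: sold=3 (running total=8) -> [11 2 2]
Step 3: sold=2 (running total=10) -> [13 2 2]
Step 4: sold=2 (running total=12) -> [15 2 2]
Step 5: sold=2 (running total=14) -> [17 2 2]
Step 6: sold=2 (running total=16) -> [19 2 2]

Answer: 16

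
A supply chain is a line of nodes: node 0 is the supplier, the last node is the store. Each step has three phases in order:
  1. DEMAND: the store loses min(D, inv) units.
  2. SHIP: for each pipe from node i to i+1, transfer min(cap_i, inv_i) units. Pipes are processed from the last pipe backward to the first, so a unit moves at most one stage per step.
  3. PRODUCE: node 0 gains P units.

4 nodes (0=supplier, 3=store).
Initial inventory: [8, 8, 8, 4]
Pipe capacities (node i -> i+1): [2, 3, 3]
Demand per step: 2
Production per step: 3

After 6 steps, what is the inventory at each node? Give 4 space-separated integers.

Step 1: demand=2,sold=2 ship[2->3]=3 ship[1->2]=3 ship[0->1]=2 prod=3 -> inv=[9 7 8 5]
Step 2: demand=2,sold=2 ship[2->3]=3 ship[1->2]=3 ship[0->1]=2 prod=3 -> inv=[10 6 8 6]
Step 3: demand=2,sold=2 ship[2->3]=3 ship[1->2]=3 ship[0->1]=2 prod=3 -> inv=[11 5 8 7]
Step 4: demand=2,sold=2 ship[2->3]=3 ship[1->2]=3 ship[0->1]=2 prod=3 -> inv=[12 4 8 8]
Step 5: demand=2,sold=2 ship[2->3]=3 ship[1->2]=3 ship[0->1]=2 prod=3 -> inv=[13 3 8 9]
Step 6: demand=2,sold=2 ship[2->3]=3 ship[1->2]=3 ship[0->1]=2 prod=3 -> inv=[14 2 8 10]

14 2 8 10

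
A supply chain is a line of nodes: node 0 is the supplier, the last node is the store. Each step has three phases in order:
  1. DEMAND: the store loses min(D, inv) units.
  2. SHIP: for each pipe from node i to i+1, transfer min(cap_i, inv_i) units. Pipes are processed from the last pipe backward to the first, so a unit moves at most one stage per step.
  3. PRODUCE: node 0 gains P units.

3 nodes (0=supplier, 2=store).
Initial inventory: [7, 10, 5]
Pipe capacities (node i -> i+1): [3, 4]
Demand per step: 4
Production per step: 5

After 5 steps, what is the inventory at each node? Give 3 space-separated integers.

Step 1: demand=4,sold=4 ship[1->2]=4 ship[0->1]=3 prod=5 -> inv=[9 9 5]
Step 2: demand=4,sold=4 ship[1->2]=4 ship[0->1]=3 prod=5 -> inv=[11 8 5]
Step 3: demand=4,sold=4 ship[1->2]=4 ship[0->1]=3 prod=5 -> inv=[13 7 5]
Step 4: demand=4,sold=4 ship[1->2]=4 ship[0->1]=3 prod=5 -> inv=[15 6 5]
Step 5: demand=4,sold=4 ship[1->2]=4 ship[0->1]=3 prod=5 -> inv=[17 5 5]

17 5 5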